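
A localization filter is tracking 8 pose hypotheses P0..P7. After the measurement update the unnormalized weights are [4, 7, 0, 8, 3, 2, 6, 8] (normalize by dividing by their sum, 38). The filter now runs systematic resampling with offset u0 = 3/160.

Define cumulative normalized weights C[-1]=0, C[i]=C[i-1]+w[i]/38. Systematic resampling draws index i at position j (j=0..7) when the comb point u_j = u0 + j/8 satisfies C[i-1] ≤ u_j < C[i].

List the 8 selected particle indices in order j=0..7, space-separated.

0 1 1 3 4 6 6 7

C = [2/19, 11/38, 11/38, 1/2, 11/19, 12/19, 15/19, 1]
j=0: u_0=3/160 ∈ [0, 2/19) → index 0
j=1: u_1=23/160 ∈ [2/19, 11/38) → index 1
j=2: u_2=43/160 ∈ [2/19, 11/38) → index 1
j=3: u_3=63/160 ∈ [11/38, 1/2) → index 3
j=4: u_4=83/160 ∈ [1/2, 11/19) → index 4
j=5: u_5=103/160 ∈ [12/19, 15/19) → index 6
j=6: u_6=123/160 ∈ [12/19, 15/19) → index 6
j=7: u_7=143/160 ∈ [15/19, 1) → index 7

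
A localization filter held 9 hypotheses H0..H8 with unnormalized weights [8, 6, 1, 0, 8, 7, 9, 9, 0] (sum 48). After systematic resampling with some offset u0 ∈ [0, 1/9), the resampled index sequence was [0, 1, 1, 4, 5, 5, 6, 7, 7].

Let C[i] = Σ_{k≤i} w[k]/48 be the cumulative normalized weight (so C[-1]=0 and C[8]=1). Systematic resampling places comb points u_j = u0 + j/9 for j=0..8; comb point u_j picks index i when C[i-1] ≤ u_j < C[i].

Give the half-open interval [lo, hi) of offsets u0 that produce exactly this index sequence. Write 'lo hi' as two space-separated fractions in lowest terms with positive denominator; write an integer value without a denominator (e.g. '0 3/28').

C = [1/6, 7/24, 5/16, 5/16, 23/48, 5/8, 13/16, 1, 1]
j=0 picked index 0: u0 ∈ [0, 1/6)
j=1 picked index 1: u0 ∈ [1/18, 13/72)
j=2 picked index 1: u0 ∈ [-1/18, 5/72)
j=3 picked index 4: u0 ∈ [-1/48, 7/48)
j=4 picked index 5: u0 ∈ [5/144, 13/72)
j=5 picked index 5: u0 ∈ [-11/144, 5/72)
j=6 picked index 6: u0 ∈ [-1/24, 7/48)
j=7 picked index 7: u0 ∈ [5/144, 2/9)
j=8 picked index 7: u0 ∈ [-11/144, 1/9)
intersection: [1/18, 5/72)

1/18 5/72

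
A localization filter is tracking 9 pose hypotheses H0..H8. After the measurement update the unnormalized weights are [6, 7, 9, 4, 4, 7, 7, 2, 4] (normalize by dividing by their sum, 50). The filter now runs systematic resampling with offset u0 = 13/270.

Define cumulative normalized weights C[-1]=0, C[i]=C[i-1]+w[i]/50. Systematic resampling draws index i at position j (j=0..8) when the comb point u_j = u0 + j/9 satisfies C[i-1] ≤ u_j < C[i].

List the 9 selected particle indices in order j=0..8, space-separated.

C = [3/25, 13/50, 11/25, 13/25, 3/5, 37/50, 22/25, 23/25, 1]
j=0: u_0=13/270 ∈ [0, 3/25) → index 0
j=1: u_1=43/270 ∈ [3/25, 13/50) → index 1
j=2: u_2=73/270 ∈ [13/50, 11/25) → index 2
j=3: u_3=103/270 ∈ [13/50, 11/25) → index 2
j=4: u_4=133/270 ∈ [11/25, 13/25) → index 3
j=5: u_5=163/270 ∈ [3/5, 37/50) → index 5
j=6: u_6=193/270 ∈ [3/5, 37/50) → index 5
j=7: u_7=223/270 ∈ [37/50, 22/25) → index 6
j=8: u_8=253/270 ∈ [23/25, 1) → index 8

0 1 2 2 3 5 5 6 8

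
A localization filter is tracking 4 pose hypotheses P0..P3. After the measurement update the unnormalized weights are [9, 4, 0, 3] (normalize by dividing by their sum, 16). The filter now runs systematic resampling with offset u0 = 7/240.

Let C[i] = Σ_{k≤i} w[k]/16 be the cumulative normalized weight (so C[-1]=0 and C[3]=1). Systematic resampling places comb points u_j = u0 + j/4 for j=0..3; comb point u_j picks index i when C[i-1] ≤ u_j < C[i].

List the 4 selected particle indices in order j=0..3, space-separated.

C = [9/16, 13/16, 13/16, 1]
j=0: u_0=7/240 ∈ [0, 9/16) → index 0
j=1: u_1=67/240 ∈ [0, 9/16) → index 0
j=2: u_2=127/240 ∈ [0, 9/16) → index 0
j=3: u_3=187/240 ∈ [9/16, 13/16) → index 1

0 0 0 1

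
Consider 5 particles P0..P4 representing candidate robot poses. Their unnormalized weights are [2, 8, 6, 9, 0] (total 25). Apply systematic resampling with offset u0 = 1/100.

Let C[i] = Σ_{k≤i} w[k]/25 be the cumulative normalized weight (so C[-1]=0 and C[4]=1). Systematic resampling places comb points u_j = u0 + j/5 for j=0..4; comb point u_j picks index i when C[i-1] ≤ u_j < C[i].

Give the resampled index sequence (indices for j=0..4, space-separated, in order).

0 1 2 2 3

C = [2/25, 2/5, 16/25, 1, 1]
j=0: u_0=1/100 ∈ [0, 2/25) → index 0
j=1: u_1=21/100 ∈ [2/25, 2/5) → index 1
j=2: u_2=41/100 ∈ [2/5, 16/25) → index 2
j=3: u_3=61/100 ∈ [2/5, 16/25) → index 2
j=4: u_4=81/100 ∈ [16/25, 1) → index 3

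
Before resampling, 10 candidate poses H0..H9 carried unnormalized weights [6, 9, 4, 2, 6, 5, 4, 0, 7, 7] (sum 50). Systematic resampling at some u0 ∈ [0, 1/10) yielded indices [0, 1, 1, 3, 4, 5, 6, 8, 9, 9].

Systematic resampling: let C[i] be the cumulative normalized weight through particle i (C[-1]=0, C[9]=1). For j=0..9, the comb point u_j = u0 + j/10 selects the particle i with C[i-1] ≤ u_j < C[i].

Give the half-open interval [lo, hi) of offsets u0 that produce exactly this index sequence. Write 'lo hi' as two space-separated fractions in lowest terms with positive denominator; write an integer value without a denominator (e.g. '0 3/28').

C = [3/25, 3/10, 19/50, 21/50, 27/50, 16/25, 18/25, 18/25, 43/50, 1]
j=0 picked index 0: u0 ∈ [0, 3/25)
j=1 picked index 1: u0 ∈ [1/50, 1/5)
j=2 picked index 1: u0 ∈ [-2/25, 1/10)
j=3 picked index 3: u0 ∈ [2/25, 3/25)
j=4 picked index 4: u0 ∈ [1/50, 7/50)
j=5 picked index 5: u0 ∈ [1/25, 7/50)
j=6 picked index 6: u0 ∈ [1/25, 3/25)
j=7 picked index 8: u0 ∈ [1/50, 4/25)
j=8 picked index 9: u0 ∈ [3/50, 1/5)
j=9 picked index 9: u0 ∈ [-1/25, 1/10)
intersection: [2/25, 1/10)

2/25 1/10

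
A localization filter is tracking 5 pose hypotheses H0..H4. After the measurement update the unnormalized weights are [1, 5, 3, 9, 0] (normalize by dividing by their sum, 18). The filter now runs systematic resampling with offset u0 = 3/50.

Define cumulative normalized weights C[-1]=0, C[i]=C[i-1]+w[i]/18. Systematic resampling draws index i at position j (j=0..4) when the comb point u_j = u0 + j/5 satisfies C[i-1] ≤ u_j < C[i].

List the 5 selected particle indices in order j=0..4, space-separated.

C = [1/18, 1/3, 1/2, 1, 1]
j=0: u_0=3/50 ∈ [1/18, 1/3) → index 1
j=1: u_1=13/50 ∈ [1/18, 1/3) → index 1
j=2: u_2=23/50 ∈ [1/3, 1/2) → index 2
j=3: u_3=33/50 ∈ [1/2, 1) → index 3
j=4: u_4=43/50 ∈ [1/2, 1) → index 3

1 1 2 3 3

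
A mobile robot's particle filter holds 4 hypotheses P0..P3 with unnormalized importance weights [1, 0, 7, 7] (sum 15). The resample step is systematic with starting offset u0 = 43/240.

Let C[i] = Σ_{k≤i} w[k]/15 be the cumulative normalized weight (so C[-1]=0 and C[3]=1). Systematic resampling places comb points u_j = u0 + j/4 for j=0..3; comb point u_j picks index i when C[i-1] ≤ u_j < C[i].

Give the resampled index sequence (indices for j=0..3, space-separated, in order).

C = [1/15, 1/15, 8/15, 1]
j=0: u_0=43/240 ∈ [1/15, 8/15) → index 2
j=1: u_1=103/240 ∈ [1/15, 8/15) → index 2
j=2: u_2=163/240 ∈ [8/15, 1) → index 3
j=3: u_3=223/240 ∈ [8/15, 1) → index 3

2 2 3 3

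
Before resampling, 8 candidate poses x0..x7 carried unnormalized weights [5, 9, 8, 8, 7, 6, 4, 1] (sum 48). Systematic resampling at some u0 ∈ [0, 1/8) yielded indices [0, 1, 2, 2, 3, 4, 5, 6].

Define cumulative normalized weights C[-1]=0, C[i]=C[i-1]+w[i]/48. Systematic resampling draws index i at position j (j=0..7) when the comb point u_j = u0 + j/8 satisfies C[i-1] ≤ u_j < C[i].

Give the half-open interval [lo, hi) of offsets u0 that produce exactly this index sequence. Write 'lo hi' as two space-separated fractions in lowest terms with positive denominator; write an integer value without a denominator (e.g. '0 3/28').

C = [5/48, 7/24, 11/24, 5/8, 37/48, 43/48, 47/48, 1]
j=0 picked index 0: u0 ∈ [0, 5/48)
j=1 picked index 1: u0 ∈ [-1/48, 1/6)
j=2 picked index 2: u0 ∈ [1/24, 5/24)
j=3 picked index 2: u0 ∈ [-1/12, 1/12)
j=4 picked index 3: u0 ∈ [-1/24, 1/8)
j=5 picked index 4: u0 ∈ [0, 7/48)
j=6 picked index 5: u0 ∈ [1/48, 7/48)
j=7 picked index 6: u0 ∈ [1/48, 5/48)
intersection: [1/24, 1/12)

1/24 1/12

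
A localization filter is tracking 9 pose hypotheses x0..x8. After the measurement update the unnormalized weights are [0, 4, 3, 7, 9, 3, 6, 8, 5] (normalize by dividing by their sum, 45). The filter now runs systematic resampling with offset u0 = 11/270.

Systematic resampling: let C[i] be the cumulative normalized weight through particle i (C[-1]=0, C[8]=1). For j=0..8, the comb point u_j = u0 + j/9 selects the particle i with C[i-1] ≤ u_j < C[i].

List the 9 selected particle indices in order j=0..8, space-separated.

1 2 3 4 4 6 6 7 8

C = [0, 4/45, 7/45, 14/45, 23/45, 26/45, 32/45, 8/9, 1]
j=0: u_0=11/270 ∈ [0, 4/45) → index 1
j=1: u_1=41/270 ∈ [4/45, 7/45) → index 2
j=2: u_2=71/270 ∈ [7/45, 14/45) → index 3
j=3: u_3=101/270 ∈ [14/45, 23/45) → index 4
j=4: u_4=131/270 ∈ [14/45, 23/45) → index 4
j=5: u_5=161/270 ∈ [26/45, 32/45) → index 6
j=6: u_6=191/270 ∈ [26/45, 32/45) → index 6
j=7: u_7=221/270 ∈ [32/45, 8/9) → index 7
j=8: u_8=251/270 ∈ [8/9, 1) → index 8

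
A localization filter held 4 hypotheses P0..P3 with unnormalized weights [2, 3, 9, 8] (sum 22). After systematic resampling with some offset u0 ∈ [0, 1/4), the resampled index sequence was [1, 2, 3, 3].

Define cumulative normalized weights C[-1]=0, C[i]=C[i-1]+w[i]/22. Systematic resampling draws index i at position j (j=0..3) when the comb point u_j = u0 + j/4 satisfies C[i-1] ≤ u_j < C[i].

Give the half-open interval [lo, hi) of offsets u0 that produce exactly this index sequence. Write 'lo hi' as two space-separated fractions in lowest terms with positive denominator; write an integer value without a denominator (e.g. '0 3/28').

3/22 5/22

C = [1/11, 5/22, 7/11, 1]
j=0 picked index 1: u0 ∈ [1/11, 5/22)
j=1 picked index 2: u0 ∈ [-1/44, 17/44)
j=2 picked index 3: u0 ∈ [3/22, 1/2)
j=3 picked index 3: u0 ∈ [-5/44, 1/4)
intersection: [3/22, 5/22)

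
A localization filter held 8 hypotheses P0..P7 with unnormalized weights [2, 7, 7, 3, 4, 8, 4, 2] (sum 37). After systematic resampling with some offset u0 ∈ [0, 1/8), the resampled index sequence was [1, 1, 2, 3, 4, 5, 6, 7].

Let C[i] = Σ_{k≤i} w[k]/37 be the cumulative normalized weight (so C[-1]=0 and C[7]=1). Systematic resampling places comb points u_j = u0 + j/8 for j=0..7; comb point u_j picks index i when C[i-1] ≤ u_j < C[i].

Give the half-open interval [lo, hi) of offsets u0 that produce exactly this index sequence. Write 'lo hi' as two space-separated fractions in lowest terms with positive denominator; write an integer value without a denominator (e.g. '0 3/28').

C = [2/37, 9/37, 16/37, 19/37, 23/37, 31/37, 35/37, 1]
j=0 picked index 1: u0 ∈ [2/37, 9/37)
j=1 picked index 1: u0 ∈ [-21/296, 35/296)
j=2 picked index 2: u0 ∈ [-1/148, 27/148)
j=3 picked index 3: u0 ∈ [17/296, 41/296)
j=4 picked index 4: u0 ∈ [1/74, 9/74)
j=5 picked index 5: u0 ∈ [-1/296, 63/296)
j=6 picked index 6: u0 ∈ [13/148, 29/148)
j=7 picked index 7: u0 ∈ [21/296, 1/8)
intersection: [13/148, 35/296)

13/148 35/296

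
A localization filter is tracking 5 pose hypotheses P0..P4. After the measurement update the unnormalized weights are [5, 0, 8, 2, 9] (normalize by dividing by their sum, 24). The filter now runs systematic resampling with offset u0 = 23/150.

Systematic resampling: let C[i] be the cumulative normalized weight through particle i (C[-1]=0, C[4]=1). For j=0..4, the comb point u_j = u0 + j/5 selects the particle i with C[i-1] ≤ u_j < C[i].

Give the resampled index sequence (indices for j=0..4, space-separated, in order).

0 2 3 4 4

C = [5/24, 5/24, 13/24, 5/8, 1]
j=0: u_0=23/150 ∈ [0, 5/24) → index 0
j=1: u_1=53/150 ∈ [5/24, 13/24) → index 2
j=2: u_2=83/150 ∈ [13/24, 5/8) → index 3
j=3: u_3=113/150 ∈ [5/8, 1) → index 4
j=4: u_4=143/150 ∈ [5/8, 1) → index 4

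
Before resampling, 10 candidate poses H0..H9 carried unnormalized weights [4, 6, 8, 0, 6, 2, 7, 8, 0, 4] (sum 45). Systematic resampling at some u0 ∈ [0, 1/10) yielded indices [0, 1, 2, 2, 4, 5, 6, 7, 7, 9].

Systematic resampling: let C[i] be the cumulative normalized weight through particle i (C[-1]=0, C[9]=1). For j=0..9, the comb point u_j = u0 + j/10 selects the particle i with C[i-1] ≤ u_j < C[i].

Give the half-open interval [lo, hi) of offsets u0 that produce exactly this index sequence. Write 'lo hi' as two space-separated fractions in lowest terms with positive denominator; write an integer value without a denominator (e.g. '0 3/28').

C = [4/45, 2/9, 2/5, 2/5, 8/15, 26/45, 11/15, 41/45, 41/45, 1]
j=0 picked index 0: u0 ∈ [0, 4/45)
j=1 picked index 1: u0 ∈ [-1/90, 11/90)
j=2 picked index 2: u0 ∈ [1/45, 1/5)
j=3 picked index 2: u0 ∈ [-7/90, 1/10)
j=4 picked index 4: u0 ∈ [0, 2/15)
j=5 picked index 5: u0 ∈ [1/30, 7/90)
j=6 picked index 6: u0 ∈ [-1/45, 2/15)
j=7 picked index 7: u0 ∈ [1/30, 19/90)
j=8 picked index 7: u0 ∈ [-1/15, 1/9)
j=9 picked index 9: u0 ∈ [1/90, 1/10)
intersection: [1/30, 7/90)

1/30 7/90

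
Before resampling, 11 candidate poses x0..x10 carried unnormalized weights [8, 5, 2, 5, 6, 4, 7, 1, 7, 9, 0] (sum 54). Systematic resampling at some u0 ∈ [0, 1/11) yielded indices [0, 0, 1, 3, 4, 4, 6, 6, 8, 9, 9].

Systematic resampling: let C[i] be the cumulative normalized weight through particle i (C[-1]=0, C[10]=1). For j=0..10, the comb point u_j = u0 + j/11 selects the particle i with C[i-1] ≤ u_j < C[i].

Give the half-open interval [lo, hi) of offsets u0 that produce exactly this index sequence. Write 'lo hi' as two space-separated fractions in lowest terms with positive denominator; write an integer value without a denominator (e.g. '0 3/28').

C = [4/27, 13/54, 5/18, 10/27, 13/27, 5/9, 37/54, 19/27, 5/6, 1, 1]
j=0 picked index 0: u0 ∈ [0, 4/27)
j=1 picked index 0: u0 ∈ [-1/11, 17/297)
j=2 picked index 1: u0 ∈ [-10/297, 35/594)
j=3 picked index 3: u0 ∈ [1/198, 29/297)
j=4 picked index 4: u0 ∈ [2/297, 35/297)
j=5 picked index 4: u0 ∈ [-25/297, 8/297)
j=6 picked index 6: u0 ∈ [1/99, 83/594)
j=7 picked index 6: u0 ∈ [-8/99, 29/594)
j=8 picked index 8: u0 ∈ [-7/297, 7/66)
j=9 picked index 9: u0 ∈ [1/66, 2/11)
j=10 picked index 9: u0 ∈ [-5/66, 1/11)
intersection: [1/66, 8/297)

1/66 8/297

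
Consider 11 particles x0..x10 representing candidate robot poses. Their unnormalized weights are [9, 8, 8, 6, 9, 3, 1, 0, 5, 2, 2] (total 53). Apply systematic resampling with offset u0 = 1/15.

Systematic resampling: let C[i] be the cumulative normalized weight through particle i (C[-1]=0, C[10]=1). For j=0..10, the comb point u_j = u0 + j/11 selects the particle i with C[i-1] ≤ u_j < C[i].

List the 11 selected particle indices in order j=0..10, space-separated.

C = [9/53, 17/53, 25/53, 31/53, 40/53, 43/53, 44/53, 44/53, 49/53, 51/53, 1]
j=0: u_0=1/15 ∈ [0, 9/53) → index 0
j=1: u_1=26/165 ∈ [0, 9/53) → index 0
j=2: u_2=41/165 ∈ [9/53, 17/53) → index 1
j=3: u_3=56/165 ∈ [17/53, 25/53) → index 2
j=4: u_4=71/165 ∈ [17/53, 25/53) → index 2
j=5: u_5=86/165 ∈ [25/53, 31/53) → index 3
j=6: u_6=101/165 ∈ [31/53, 40/53) → index 4
j=7: u_7=116/165 ∈ [31/53, 40/53) → index 4
j=8: u_8=131/165 ∈ [40/53, 43/53) → index 5
j=9: u_9=146/165 ∈ [44/53, 49/53) → index 8
j=10: u_10=161/165 ∈ [51/53, 1) → index 10

0 0 1 2 2 3 4 4 5 8 10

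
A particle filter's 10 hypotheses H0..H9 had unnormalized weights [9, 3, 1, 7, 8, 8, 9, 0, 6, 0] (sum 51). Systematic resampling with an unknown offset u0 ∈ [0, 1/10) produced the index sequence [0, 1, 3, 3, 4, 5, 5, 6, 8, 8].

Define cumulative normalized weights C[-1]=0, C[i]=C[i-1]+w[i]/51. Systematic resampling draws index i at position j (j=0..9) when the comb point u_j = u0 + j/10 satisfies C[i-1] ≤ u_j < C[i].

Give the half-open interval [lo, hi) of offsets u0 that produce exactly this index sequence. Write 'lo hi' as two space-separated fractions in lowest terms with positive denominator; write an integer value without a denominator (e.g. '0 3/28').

7/85 47/510

C = [3/17, 4/17, 13/51, 20/51, 28/51, 12/17, 15/17, 15/17, 1, 1]
j=0 picked index 0: u0 ∈ [0, 3/17)
j=1 picked index 1: u0 ∈ [13/170, 23/170)
j=2 picked index 3: u0 ∈ [14/255, 49/255)
j=3 picked index 3: u0 ∈ [-23/510, 47/510)
j=4 picked index 4: u0 ∈ [-2/255, 38/255)
j=5 picked index 5: u0 ∈ [5/102, 7/34)
j=6 picked index 5: u0 ∈ [-13/255, 9/85)
j=7 picked index 6: u0 ∈ [1/170, 31/170)
j=8 picked index 8: u0 ∈ [7/85, 1/5)
j=9 picked index 8: u0 ∈ [-3/170, 1/10)
intersection: [7/85, 47/510)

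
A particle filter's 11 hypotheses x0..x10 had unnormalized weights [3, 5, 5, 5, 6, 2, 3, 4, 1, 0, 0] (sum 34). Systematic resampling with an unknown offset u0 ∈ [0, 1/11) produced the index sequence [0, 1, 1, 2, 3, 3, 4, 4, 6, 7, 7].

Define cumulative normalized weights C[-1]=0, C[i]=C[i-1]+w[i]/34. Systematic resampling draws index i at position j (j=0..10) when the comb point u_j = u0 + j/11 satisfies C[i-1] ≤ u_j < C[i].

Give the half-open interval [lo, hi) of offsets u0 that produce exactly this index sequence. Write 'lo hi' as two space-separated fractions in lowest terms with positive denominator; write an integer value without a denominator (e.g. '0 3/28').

C = [3/34, 4/17, 13/34, 9/17, 12/17, 13/17, 29/34, 33/34, 1, 1, 1]
j=0 picked index 0: u0 ∈ [0, 3/34)
j=1 picked index 1: u0 ∈ [-1/374, 27/187)
j=2 picked index 1: u0 ∈ [-35/374, 10/187)
j=3 picked index 2: u0 ∈ [-7/187, 41/374)
j=4 picked index 3: u0 ∈ [7/374, 31/187)
j=5 picked index 3: u0 ∈ [-27/374, 14/187)
j=6 picked index 4: u0 ∈ [-3/187, 30/187)
j=7 picked index 4: u0 ∈ [-20/187, 13/187)
j=8 picked index 6: u0 ∈ [7/187, 47/374)
j=9 picked index 7: u0 ∈ [13/374, 57/374)
j=10 picked index 7: u0 ∈ [-21/374, 23/374)
intersection: [7/187, 10/187)

7/187 10/187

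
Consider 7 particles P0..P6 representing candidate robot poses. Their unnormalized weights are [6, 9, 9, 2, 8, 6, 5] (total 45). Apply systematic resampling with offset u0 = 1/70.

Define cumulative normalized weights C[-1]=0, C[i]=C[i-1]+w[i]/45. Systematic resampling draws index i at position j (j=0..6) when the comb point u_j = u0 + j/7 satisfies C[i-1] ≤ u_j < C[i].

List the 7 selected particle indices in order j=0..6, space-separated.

C = [2/15, 1/3, 8/15, 26/45, 34/45, 8/9, 1]
j=0: u_0=1/70 ∈ [0, 2/15) → index 0
j=1: u_1=11/70 ∈ [2/15, 1/3) → index 1
j=2: u_2=3/10 ∈ [2/15, 1/3) → index 1
j=3: u_3=31/70 ∈ [1/3, 8/15) → index 2
j=4: u_4=41/70 ∈ [26/45, 34/45) → index 4
j=5: u_5=51/70 ∈ [26/45, 34/45) → index 4
j=6: u_6=61/70 ∈ [34/45, 8/9) → index 5

0 1 1 2 4 4 5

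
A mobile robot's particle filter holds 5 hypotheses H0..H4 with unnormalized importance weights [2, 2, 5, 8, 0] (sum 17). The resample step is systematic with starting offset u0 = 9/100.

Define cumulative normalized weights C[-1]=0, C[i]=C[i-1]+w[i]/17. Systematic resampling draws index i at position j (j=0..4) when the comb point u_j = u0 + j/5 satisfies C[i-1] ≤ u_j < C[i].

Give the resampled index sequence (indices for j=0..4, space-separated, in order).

0 2 2 3 3

C = [2/17, 4/17, 9/17, 1, 1]
j=0: u_0=9/100 ∈ [0, 2/17) → index 0
j=1: u_1=29/100 ∈ [4/17, 9/17) → index 2
j=2: u_2=49/100 ∈ [4/17, 9/17) → index 2
j=3: u_3=69/100 ∈ [9/17, 1) → index 3
j=4: u_4=89/100 ∈ [9/17, 1) → index 3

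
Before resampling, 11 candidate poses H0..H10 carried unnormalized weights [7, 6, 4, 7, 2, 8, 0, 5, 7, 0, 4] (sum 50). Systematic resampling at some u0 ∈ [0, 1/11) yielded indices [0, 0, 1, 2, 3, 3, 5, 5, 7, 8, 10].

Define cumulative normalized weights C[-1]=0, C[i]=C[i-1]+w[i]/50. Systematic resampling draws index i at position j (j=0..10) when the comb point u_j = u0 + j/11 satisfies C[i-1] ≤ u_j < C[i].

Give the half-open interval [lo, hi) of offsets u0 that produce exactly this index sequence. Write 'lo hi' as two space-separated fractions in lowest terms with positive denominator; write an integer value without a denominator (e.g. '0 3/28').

3/275 7/275

C = [7/50, 13/50, 17/50, 12/25, 13/25, 17/25, 17/25, 39/50, 23/25, 23/25, 1]
j=0 picked index 0: u0 ∈ [0, 7/50)
j=1 picked index 0: u0 ∈ [-1/11, 27/550)
j=2 picked index 1: u0 ∈ [-23/550, 43/550)
j=3 picked index 2: u0 ∈ [-7/550, 37/550)
j=4 picked index 3: u0 ∈ [-13/550, 32/275)
j=5 picked index 3: u0 ∈ [-63/550, 7/275)
j=6 picked index 5: u0 ∈ [-7/275, 37/275)
j=7 picked index 5: u0 ∈ [-32/275, 12/275)
j=8 picked index 7: u0 ∈ [-13/275, 29/550)
j=9 picked index 8: u0 ∈ [-21/550, 28/275)
j=10 picked index 10: u0 ∈ [3/275, 1/11)
intersection: [3/275, 7/275)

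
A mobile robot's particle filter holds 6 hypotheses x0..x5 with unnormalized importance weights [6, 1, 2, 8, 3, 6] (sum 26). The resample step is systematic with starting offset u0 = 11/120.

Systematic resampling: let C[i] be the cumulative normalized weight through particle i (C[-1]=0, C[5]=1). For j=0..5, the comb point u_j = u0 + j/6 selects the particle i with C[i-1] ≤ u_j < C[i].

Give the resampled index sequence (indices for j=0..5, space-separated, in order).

0 1 3 3 4 5

C = [3/13, 7/26, 9/26, 17/26, 10/13, 1]
j=0: u_0=11/120 ∈ [0, 3/13) → index 0
j=1: u_1=31/120 ∈ [3/13, 7/26) → index 1
j=2: u_2=17/40 ∈ [9/26, 17/26) → index 3
j=3: u_3=71/120 ∈ [9/26, 17/26) → index 3
j=4: u_4=91/120 ∈ [17/26, 10/13) → index 4
j=5: u_5=37/40 ∈ [10/13, 1) → index 5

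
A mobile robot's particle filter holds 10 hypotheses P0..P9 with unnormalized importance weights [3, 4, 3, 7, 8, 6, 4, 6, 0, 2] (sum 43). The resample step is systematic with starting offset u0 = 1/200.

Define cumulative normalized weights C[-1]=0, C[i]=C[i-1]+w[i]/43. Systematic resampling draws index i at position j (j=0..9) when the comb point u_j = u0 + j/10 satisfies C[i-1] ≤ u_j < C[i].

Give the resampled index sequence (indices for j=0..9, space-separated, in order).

0 1 2 3 4 4 5 5 6 7

C = [3/43, 7/43, 10/43, 17/43, 25/43, 31/43, 35/43, 41/43, 41/43, 1]
j=0: u_0=1/200 ∈ [0, 3/43) → index 0
j=1: u_1=21/200 ∈ [3/43, 7/43) → index 1
j=2: u_2=41/200 ∈ [7/43, 10/43) → index 2
j=3: u_3=61/200 ∈ [10/43, 17/43) → index 3
j=4: u_4=81/200 ∈ [17/43, 25/43) → index 4
j=5: u_5=101/200 ∈ [17/43, 25/43) → index 4
j=6: u_6=121/200 ∈ [25/43, 31/43) → index 5
j=7: u_7=141/200 ∈ [25/43, 31/43) → index 5
j=8: u_8=161/200 ∈ [31/43, 35/43) → index 6
j=9: u_9=181/200 ∈ [35/43, 41/43) → index 7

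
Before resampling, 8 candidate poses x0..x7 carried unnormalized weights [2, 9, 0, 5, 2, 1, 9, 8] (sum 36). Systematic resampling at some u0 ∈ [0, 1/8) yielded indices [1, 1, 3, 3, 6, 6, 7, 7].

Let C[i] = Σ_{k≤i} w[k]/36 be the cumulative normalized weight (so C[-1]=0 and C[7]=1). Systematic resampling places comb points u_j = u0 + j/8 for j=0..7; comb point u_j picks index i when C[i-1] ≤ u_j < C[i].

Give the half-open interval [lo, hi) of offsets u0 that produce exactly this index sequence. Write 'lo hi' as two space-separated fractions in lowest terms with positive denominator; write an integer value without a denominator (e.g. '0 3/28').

C = [1/18, 11/36, 11/36, 4/9, 1/2, 19/36, 7/9, 1]
j=0 picked index 1: u0 ∈ [1/18, 11/36)
j=1 picked index 1: u0 ∈ [-5/72, 13/72)
j=2 picked index 3: u0 ∈ [1/18, 7/36)
j=3 picked index 3: u0 ∈ [-5/72, 5/72)
j=4 picked index 6: u0 ∈ [1/36, 5/18)
j=5 picked index 6: u0 ∈ [-7/72, 11/72)
j=6 picked index 7: u0 ∈ [1/36, 1/4)
j=7 picked index 7: u0 ∈ [-7/72, 1/8)
intersection: [1/18, 5/72)

1/18 5/72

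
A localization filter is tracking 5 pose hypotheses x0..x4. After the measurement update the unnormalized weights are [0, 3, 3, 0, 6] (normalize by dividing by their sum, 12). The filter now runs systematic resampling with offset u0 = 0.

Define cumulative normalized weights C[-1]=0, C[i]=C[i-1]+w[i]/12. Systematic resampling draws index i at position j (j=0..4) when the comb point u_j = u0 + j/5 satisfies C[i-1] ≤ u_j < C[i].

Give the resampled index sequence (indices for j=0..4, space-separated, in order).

C = [0, 1/4, 1/2, 1/2, 1]
j=0: u_0=0 ∈ [0, 1/4) → index 1
j=1: u_1=1/5 ∈ [0, 1/4) → index 1
j=2: u_2=2/5 ∈ [1/4, 1/2) → index 2
j=3: u_3=3/5 ∈ [1/2, 1) → index 4
j=4: u_4=4/5 ∈ [1/2, 1) → index 4

1 1 2 4 4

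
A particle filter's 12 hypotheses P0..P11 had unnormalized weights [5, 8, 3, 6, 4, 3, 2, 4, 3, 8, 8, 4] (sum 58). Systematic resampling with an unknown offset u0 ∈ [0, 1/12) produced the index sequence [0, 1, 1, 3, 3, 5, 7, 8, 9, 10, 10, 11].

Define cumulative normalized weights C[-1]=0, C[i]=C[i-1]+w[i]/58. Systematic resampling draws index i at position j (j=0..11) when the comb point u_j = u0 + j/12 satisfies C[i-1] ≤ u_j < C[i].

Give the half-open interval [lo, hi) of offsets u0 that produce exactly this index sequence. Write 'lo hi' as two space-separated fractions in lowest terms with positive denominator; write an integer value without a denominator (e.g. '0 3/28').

5/116 4/87

C = [5/58, 13/58, 8/29, 11/29, 13/29, 1/2, 31/58, 35/58, 19/29, 23/29, 27/29, 1]
j=0 picked index 0: u0 ∈ [0, 5/58)
j=1 picked index 1: u0 ∈ [1/348, 49/348)
j=2 picked index 1: u0 ∈ [-7/87, 5/87)
j=3 picked index 3: u0 ∈ [3/116, 15/116)
j=4 picked index 3: u0 ∈ [-5/87, 4/87)
j=5 picked index 5: u0 ∈ [11/348, 1/12)
j=6 picked index 7: u0 ∈ [1/29, 3/29)
j=7 picked index 8: u0 ∈ [7/348, 25/348)
j=8 picked index 9: u0 ∈ [-1/87, 11/87)
j=9 picked index 10: u0 ∈ [5/116, 21/116)
j=10 picked index 10: u0 ∈ [-7/174, 17/174)
j=11 picked index 11: u0 ∈ [5/348, 1/12)
intersection: [5/116, 4/87)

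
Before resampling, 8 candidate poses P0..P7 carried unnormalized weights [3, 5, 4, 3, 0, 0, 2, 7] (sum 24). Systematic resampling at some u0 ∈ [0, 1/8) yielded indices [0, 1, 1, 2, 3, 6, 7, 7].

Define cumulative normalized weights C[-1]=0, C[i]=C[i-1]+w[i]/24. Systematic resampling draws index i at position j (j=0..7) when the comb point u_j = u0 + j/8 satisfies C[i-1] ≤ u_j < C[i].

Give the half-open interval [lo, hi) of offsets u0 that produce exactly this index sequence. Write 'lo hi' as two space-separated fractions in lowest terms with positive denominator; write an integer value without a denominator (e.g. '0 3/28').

0 1/12

C = [1/8, 1/3, 1/2, 5/8, 5/8, 5/8, 17/24, 1]
j=0 picked index 0: u0 ∈ [0, 1/8)
j=1 picked index 1: u0 ∈ [0, 5/24)
j=2 picked index 1: u0 ∈ [-1/8, 1/12)
j=3 picked index 2: u0 ∈ [-1/24, 1/8)
j=4 picked index 3: u0 ∈ [0, 1/8)
j=5 picked index 6: u0 ∈ [0, 1/12)
j=6 picked index 7: u0 ∈ [-1/24, 1/4)
j=7 picked index 7: u0 ∈ [-1/6, 1/8)
intersection: [0, 1/12)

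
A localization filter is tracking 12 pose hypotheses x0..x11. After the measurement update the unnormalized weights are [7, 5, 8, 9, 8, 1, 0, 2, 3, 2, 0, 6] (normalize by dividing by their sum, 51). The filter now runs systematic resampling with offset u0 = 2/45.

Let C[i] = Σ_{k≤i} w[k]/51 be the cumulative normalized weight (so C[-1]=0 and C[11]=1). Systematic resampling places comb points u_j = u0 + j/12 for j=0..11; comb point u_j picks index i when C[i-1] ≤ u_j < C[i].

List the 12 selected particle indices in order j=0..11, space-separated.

0 0 1 2 2 3 3 4 4 8 9 11

C = [7/51, 4/17, 20/51, 29/51, 37/51, 38/51, 38/51, 40/51, 43/51, 15/17, 15/17, 1]
j=0: u_0=2/45 ∈ [0, 7/51) → index 0
j=1: u_1=23/180 ∈ [0, 7/51) → index 0
j=2: u_2=19/90 ∈ [7/51, 4/17) → index 1
j=3: u_3=53/180 ∈ [4/17, 20/51) → index 2
j=4: u_4=17/45 ∈ [4/17, 20/51) → index 2
j=5: u_5=83/180 ∈ [20/51, 29/51) → index 3
j=6: u_6=49/90 ∈ [20/51, 29/51) → index 3
j=7: u_7=113/180 ∈ [29/51, 37/51) → index 4
j=8: u_8=32/45 ∈ [29/51, 37/51) → index 4
j=9: u_9=143/180 ∈ [40/51, 43/51) → index 8
j=10: u_10=79/90 ∈ [43/51, 15/17) → index 9
j=11: u_11=173/180 ∈ [15/17, 1) → index 11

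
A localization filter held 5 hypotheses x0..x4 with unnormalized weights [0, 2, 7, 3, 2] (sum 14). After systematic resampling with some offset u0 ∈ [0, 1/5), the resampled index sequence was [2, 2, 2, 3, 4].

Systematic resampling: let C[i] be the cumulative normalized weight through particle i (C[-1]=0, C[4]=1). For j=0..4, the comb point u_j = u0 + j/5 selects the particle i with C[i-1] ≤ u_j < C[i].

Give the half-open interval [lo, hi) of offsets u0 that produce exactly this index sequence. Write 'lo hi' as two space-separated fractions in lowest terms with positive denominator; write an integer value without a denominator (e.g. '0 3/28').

C = [0, 1/7, 9/14, 6/7, 1]
j=0 picked index 2: u0 ∈ [1/7, 9/14)
j=1 picked index 2: u0 ∈ [-2/35, 31/70)
j=2 picked index 2: u0 ∈ [-9/35, 17/70)
j=3 picked index 3: u0 ∈ [3/70, 9/35)
j=4 picked index 4: u0 ∈ [2/35, 1/5)
intersection: [1/7, 1/5)

1/7 1/5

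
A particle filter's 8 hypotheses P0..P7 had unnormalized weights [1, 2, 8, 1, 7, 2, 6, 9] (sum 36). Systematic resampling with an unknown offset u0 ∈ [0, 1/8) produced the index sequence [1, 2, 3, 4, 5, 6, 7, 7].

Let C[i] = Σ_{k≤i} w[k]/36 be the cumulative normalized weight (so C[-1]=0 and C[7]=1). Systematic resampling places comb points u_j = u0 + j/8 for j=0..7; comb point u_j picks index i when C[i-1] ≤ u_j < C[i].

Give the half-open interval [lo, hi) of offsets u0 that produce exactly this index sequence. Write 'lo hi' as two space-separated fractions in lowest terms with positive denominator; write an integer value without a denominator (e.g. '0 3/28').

1/18 1/12

C = [1/36, 1/12, 11/36, 1/3, 19/36, 7/12, 3/4, 1]
j=0 picked index 1: u0 ∈ [1/36, 1/12)
j=1 picked index 2: u0 ∈ [-1/24, 13/72)
j=2 picked index 3: u0 ∈ [1/18, 1/12)
j=3 picked index 4: u0 ∈ [-1/24, 11/72)
j=4 picked index 5: u0 ∈ [1/36, 1/12)
j=5 picked index 6: u0 ∈ [-1/24, 1/8)
j=6 picked index 7: u0 ∈ [0, 1/4)
j=7 picked index 7: u0 ∈ [-1/8, 1/8)
intersection: [1/18, 1/12)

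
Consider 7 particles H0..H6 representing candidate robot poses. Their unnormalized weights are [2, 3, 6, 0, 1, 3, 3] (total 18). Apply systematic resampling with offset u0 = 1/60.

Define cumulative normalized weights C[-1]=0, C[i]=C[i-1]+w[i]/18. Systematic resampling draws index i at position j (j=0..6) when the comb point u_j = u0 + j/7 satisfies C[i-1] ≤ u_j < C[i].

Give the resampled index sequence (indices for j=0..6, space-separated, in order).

C = [1/9, 5/18, 11/18, 11/18, 2/3, 5/6, 1]
j=0: u_0=1/60 ∈ [0, 1/9) → index 0
j=1: u_1=67/420 ∈ [1/9, 5/18) → index 1
j=2: u_2=127/420 ∈ [5/18, 11/18) → index 2
j=3: u_3=187/420 ∈ [5/18, 11/18) → index 2
j=4: u_4=247/420 ∈ [5/18, 11/18) → index 2
j=5: u_5=307/420 ∈ [2/3, 5/6) → index 5
j=6: u_6=367/420 ∈ [5/6, 1) → index 6

0 1 2 2 2 5 6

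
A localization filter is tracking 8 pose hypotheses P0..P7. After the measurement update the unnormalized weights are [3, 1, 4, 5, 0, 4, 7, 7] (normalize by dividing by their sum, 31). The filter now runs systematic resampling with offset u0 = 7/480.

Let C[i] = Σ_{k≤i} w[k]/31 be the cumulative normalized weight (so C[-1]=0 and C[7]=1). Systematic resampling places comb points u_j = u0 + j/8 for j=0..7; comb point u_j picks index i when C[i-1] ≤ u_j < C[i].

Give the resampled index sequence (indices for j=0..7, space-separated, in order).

C = [3/31, 4/31, 8/31, 13/31, 13/31, 17/31, 24/31, 1]
j=0: u_0=7/480 ∈ [0, 3/31) → index 0
j=1: u_1=67/480 ∈ [4/31, 8/31) → index 2
j=2: u_2=127/480 ∈ [8/31, 13/31) → index 3
j=3: u_3=187/480 ∈ [8/31, 13/31) → index 3
j=4: u_4=247/480 ∈ [13/31, 17/31) → index 5
j=5: u_5=307/480 ∈ [17/31, 24/31) → index 6
j=6: u_6=367/480 ∈ [17/31, 24/31) → index 6
j=7: u_7=427/480 ∈ [24/31, 1) → index 7

0 2 3 3 5 6 6 7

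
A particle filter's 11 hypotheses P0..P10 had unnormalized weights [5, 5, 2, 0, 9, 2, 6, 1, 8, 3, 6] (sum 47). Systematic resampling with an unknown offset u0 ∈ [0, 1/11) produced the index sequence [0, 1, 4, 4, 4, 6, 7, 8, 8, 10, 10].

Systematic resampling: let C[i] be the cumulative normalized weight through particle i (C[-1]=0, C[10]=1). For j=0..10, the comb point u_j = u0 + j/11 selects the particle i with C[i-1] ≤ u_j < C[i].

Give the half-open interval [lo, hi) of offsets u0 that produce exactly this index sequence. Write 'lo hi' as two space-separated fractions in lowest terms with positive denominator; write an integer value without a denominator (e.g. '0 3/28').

38/517 42/517

C = [5/47, 10/47, 12/47, 12/47, 21/47, 23/47, 29/47, 30/47, 38/47, 41/47, 1]
j=0 picked index 0: u0 ∈ [0, 5/47)
j=1 picked index 1: u0 ∈ [8/517, 63/517)
j=2 picked index 4: u0 ∈ [38/517, 137/517)
j=3 picked index 4: u0 ∈ [-9/517, 90/517)
j=4 picked index 4: u0 ∈ [-56/517, 43/517)
j=5 picked index 6: u0 ∈ [18/517, 84/517)
j=6 picked index 7: u0 ∈ [37/517, 48/517)
j=7 picked index 8: u0 ∈ [1/517, 89/517)
j=8 picked index 8: u0 ∈ [-46/517, 42/517)
j=9 picked index 10: u0 ∈ [28/517, 2/11)
j=10 picked index 10: u0 ∈ [-19/517, 1/11)
intersection: [38/517, 42/517)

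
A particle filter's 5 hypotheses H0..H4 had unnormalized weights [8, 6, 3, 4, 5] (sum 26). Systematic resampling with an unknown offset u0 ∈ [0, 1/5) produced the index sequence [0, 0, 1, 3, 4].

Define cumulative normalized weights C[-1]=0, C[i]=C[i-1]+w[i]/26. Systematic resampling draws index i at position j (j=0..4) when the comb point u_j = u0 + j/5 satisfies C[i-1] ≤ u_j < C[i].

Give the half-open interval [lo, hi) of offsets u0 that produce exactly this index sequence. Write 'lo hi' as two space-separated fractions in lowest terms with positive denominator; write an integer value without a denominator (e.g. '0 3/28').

7/130 7/65

C = [4/13, 7/13, 17/26, 21/26, 1]
j=0 picked index 0: u0 ∈ [0, 4/13)
j=1 picked index 0: u0 ∈ [-1/5, 7/65)
j=2 picked index 1: u0 ∈ [-6/65, 9/65)
j=3 picked index 3: u0 ∈ [7/130, 27/130)
j=4 picked index 4: u0 ∈ [1/130, 1/5)
intersection: [7/130, 7/65)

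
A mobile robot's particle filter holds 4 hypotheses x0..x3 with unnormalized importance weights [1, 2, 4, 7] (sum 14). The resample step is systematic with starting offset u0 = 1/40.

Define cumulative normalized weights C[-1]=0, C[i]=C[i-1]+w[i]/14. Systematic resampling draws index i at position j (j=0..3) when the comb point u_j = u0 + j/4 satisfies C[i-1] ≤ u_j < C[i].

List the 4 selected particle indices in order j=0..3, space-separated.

C = [1/14, 3/14, 1/2, 1]
j=0: u_0=1/40 ∈ [0, 1/14) → index 0
j=1: u_1=11/40 ∈ [3/14, 1/2) → index 2
j=2: u_2=21/40 ∈ [1/2, 1) → index 3
j=3: u_3=31/40 ∈ [1/2, 1) → index 3

0 2 3 3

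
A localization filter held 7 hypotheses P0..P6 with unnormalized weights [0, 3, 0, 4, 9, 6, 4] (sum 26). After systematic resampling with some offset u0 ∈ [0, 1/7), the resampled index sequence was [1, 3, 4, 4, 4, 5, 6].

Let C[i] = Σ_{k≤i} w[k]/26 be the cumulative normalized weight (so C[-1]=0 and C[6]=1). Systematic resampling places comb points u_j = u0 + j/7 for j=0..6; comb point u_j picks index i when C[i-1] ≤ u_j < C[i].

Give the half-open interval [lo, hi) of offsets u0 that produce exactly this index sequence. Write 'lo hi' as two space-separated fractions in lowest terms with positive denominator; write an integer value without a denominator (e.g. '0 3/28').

C = [0, 3/26, 3/26, 7/26, 8/13, 11/13, 1]
j=0 picked index 1: u0 ∈ [0, 3/26)
j=1 picked index 3: u0 ∈ [-5/182, 23/182)
j=2 picked index 4: u0 ∈ [-3/182, 30/91)
j=3 picked index 4: u0 ∈ [-29/182, 17/91)
j=4 picked index 4: u0 ∈ [-55/182, 4/91)
j=5 picked index 5: u0 ∈ [-9/91, 12/91)
j=6 picked index 6: u0 ∈ [-1/91, 1/7)
intersection: [0, 4/91)

0 4/91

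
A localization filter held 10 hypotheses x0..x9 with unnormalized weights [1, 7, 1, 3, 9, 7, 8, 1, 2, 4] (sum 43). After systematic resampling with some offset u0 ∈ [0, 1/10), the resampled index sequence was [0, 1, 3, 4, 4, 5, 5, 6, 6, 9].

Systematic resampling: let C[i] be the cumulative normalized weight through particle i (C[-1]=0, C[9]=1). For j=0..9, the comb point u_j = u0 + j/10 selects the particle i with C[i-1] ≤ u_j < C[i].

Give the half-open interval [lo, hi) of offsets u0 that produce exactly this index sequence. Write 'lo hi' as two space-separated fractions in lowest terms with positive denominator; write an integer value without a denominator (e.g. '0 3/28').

2/215 1/43

C = [1/43, 8/43, 9/43, 12/43, 21/43, 28/43, 36/43, 37/43, 39/43, 1]
j=0 picked index 0: u0 ∈ [0, 1/43)
j=1 picked index 1: u0 ∈ [-33/430, 37/430)
j=2 picked index 3: u0 ∈ [2/215, 17/215)
j=3 picked index 4: u0 ∈ [-9/430, 81/430)
j=4 picked index 4: u0 ∈ [-26/215, 19/215)
j=5 picked index 5: u0 ∈ [-1/86, 13/86)
j=6 picked index 5: u0 ∈ [-24/215, 11/215)
j=7 picked index 6: u0 ∈ [-21/430, 59/430)
j=8 picked index 6: u0 ∈ [-32/215, 8/215)
j=9 picked index 9: u0 ∈ [3/430, 1/10)
intersection: [2/215, 1/43)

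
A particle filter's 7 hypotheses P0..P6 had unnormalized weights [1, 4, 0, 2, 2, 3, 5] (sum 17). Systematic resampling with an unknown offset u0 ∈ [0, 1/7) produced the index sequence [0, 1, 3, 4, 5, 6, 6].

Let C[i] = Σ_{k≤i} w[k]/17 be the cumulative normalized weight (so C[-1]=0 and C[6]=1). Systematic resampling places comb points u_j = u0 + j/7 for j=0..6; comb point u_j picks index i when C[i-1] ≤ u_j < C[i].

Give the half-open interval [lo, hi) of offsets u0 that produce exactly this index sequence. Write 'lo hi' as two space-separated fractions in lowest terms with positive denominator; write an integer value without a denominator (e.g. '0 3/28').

1/119 1/17

C = [1/17, 5/17, 5/17, 7/17, 9/17, 12/17, 1]
j=0 picked index 0: u0 ∈ [0, 1/17)
j=1 picked index 1: u0 ∈ [-10/119, 18/119)
j=2 picked index 3: u0 ∈ [1/119, 15/119)
j=3 picked index 4: u0 ∈ [-2/119, 12/119)
j=4 picked index 5: u0 ∈ [-5/119, 16/119)
j=5 picked index 6: u0 ∈ [-1/119, 2/7)
j=6 picked index 6: u0 ∈ [-18/119, 1/7)
intersection: [1/119, 1/17)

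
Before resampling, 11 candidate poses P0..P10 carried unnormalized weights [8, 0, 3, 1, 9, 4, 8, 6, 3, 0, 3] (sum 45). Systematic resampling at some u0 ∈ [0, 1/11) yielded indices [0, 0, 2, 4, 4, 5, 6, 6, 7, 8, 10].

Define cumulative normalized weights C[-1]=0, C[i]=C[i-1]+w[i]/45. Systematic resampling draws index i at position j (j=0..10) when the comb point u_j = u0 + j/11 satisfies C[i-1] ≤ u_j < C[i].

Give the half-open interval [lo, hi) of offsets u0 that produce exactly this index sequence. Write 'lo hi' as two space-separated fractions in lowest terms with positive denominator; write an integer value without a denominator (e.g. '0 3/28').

C = [8/45, 8/45, 11/45, 4/15, 7/15, 5/9, 11/15, 13/15, 14/15, 14/15, 1]
j=0 picked index 0: u0 ∈ [0, 8/45)
j=1 picked index 0: u0 ∈ [-1/11, 43/495)
j=2 picked index 2: u0 ∈ [-2/495, 31/495)
j=3 picked index 4: u0 ∈ [-1/165, 32/165)
j=4 picked index 4: u0 ∈ [-16/165, 17/165)
j=5 picked index 5: u0 ∈ [2/165, 10/99)
j=6 picked index 6: u0 ∈ [1/99, 31/165)
j=7 picked index 6: u0 ∈ [-8/99, 16/165)
j=8 picked index 7: u0 ∈ [1/165, 23/165)
j=9 picked index 8: u0 ∈ [8/165, 19/165)
j=10 picked index 10: u0 ∈ [4/165, 1/11)
intersection: [8/165, 31/495)

8/165 31/495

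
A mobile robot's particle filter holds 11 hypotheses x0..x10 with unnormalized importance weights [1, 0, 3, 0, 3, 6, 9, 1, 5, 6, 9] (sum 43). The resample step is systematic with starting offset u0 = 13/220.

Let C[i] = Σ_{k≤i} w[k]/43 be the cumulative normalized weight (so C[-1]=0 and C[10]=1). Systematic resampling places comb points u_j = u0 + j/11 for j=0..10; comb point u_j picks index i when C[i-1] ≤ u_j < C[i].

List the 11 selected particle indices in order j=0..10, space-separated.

2 4 5 6 6 7 8 9 9 10 10

C = [1/43, 1/43, 4/43, 4/43, 7/43, 13/43, 22/43, 23/43, 28/43, 34/43, 1]
j=0: u_0=13/220 ∈ [1/43, 4/43) → index 2
j=1: u_1=3/20 ∈ [4/43, 7/43) → index 4
j=2: u_2=53/220 ∈ [7/43, 13/43) → index 5
j=3: u_3=73/220 ∈ [13/43, 22/43) → index 6
j=4: u_4=93/220 ∈ [13/43, 22/43) → index 6
j=5: u_5=113/220 ∈ [22/43, 23/43) → index 7
j=6: u_6=133/220 ∈ [23/43, 28/43) → index 8
j=7: u_7=153/220 ∈ [28/43, 34/43) → index 9
j=8: u_8=173/220 ∈ [28/43, 34/43) → index 9
j=9: u_9=193/220 ∈ [34/43, 1) → index 10
j=10: u_10=213/220 ∈ [34/43, 1) → index 10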